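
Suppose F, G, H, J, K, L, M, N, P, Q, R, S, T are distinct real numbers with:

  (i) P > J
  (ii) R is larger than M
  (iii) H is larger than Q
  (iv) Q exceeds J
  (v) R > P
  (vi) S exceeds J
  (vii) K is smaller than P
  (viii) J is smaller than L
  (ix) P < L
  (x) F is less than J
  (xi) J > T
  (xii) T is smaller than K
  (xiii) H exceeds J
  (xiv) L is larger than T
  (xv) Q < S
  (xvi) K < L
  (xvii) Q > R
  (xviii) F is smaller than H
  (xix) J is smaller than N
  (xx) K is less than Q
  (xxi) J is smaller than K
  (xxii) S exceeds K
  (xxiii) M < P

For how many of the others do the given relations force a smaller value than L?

6

Directly below L: T, J, K, P.
One step further: F, M (6 so far).
No other element is forced below L by the given relations, so the count is 6.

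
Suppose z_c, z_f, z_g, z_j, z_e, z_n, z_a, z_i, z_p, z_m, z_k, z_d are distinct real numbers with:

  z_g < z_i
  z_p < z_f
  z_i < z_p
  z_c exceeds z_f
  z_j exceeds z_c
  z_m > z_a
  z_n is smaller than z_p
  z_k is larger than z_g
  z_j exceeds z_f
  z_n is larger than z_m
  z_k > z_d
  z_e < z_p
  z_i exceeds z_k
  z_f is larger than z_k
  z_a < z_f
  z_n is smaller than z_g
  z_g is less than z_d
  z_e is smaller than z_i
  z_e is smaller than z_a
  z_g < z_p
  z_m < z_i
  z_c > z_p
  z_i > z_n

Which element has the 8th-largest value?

z_g

Piecing the relations together gives one ordering: z_e < z_a < z_m < z_n < z_g < z_d < z_k < z_i < z_p < z_f < z_c < z_j.
The 8th largest is z_g.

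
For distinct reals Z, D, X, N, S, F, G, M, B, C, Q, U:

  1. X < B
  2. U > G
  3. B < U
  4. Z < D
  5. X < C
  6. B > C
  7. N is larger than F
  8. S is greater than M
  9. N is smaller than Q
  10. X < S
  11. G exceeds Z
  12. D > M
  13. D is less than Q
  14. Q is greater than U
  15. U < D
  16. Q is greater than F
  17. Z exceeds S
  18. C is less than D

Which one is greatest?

Chaining downward from Q: directly below it, F, U, D, N; then M, C, Z, B, G; then X, S.
That covers every other element, and nothing is given above Q, so Q is the greatest.

Q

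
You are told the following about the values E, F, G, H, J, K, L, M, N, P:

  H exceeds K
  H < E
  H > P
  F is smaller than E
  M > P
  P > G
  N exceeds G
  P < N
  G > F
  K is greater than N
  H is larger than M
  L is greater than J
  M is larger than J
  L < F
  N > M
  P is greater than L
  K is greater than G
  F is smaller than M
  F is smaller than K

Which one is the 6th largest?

Chaining the given pairs: J < L < F < G < P < M < N < K < H < E.
Counting 6 from the largest end gives P.

P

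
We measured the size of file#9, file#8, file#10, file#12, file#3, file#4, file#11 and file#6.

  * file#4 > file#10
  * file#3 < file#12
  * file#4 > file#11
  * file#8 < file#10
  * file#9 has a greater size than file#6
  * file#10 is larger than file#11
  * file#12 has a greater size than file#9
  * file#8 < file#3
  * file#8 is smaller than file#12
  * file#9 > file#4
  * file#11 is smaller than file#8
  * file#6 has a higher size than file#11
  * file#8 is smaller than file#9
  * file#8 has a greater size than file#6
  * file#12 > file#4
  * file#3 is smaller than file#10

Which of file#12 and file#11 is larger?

file#11 < file#6 and file#6 < file#8 give file#11 < file#8.
Then file#8 < file#3 extends the chain to file#3.
Then file#3 < file#10 extends the chain to file#10.
With file#10 < file#4: file#11 < file#6 < file#8 < file#3 < file#10 < file#4.
Then file#4 < file#9 extends the chain to file#9.
Then file#9 < file#12 extends the chain to file#12.
So file#11 < file#12; file#12 is the larger of the two.

file#12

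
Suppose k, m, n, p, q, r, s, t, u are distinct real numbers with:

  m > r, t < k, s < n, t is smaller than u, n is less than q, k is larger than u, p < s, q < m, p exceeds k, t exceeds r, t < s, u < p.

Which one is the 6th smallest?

Chaining the given pairs: r < t < u < k < p < s < n < q < m.
The 6th smallest is s.

s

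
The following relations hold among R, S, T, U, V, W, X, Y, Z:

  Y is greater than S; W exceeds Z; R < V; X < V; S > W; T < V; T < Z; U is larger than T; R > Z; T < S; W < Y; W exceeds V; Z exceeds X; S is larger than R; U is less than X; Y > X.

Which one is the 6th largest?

Chaining the given pairs: T < U < X < Z < R < V < W < S < Y.
Counting 6 from the largest end gives Z.

Z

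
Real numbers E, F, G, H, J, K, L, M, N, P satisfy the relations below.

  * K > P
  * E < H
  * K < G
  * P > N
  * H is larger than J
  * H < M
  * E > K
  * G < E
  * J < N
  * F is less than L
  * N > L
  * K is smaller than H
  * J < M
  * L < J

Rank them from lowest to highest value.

Nothing is placed below F, so it is least; from there F < L; L < J; J < N; N < P; P < K; K < G; G < E; E < H; H < M, each given directly.

F < L < J < N < P < K < G < E < H < M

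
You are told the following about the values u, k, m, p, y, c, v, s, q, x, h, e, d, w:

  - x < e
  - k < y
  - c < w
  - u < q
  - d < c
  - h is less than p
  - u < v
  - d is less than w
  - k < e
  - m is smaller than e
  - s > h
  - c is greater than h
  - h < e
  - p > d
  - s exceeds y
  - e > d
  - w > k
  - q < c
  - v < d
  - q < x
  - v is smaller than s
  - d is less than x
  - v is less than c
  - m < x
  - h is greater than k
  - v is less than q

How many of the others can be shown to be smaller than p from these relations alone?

5

From p the given relations immediately reach d, h.
From those, k, v — 4 in total.
From those, u — 5 in total.
No other element is forced below p by the given relations, so the count is 5.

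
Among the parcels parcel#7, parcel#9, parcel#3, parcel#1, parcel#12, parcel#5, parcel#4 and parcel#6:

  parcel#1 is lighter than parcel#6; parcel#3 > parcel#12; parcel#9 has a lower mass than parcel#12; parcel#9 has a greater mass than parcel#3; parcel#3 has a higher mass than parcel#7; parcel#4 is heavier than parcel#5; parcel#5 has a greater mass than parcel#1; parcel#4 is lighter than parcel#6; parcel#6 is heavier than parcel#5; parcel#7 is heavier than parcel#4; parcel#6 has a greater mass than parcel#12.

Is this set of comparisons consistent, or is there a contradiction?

We have parcel#12 < parcel#3 stated directly, yet also parcel#3 < parcel#9 < parcel#12 by chaining the others — so parcel#3 < parcel#12. Contradiction.

inconsistent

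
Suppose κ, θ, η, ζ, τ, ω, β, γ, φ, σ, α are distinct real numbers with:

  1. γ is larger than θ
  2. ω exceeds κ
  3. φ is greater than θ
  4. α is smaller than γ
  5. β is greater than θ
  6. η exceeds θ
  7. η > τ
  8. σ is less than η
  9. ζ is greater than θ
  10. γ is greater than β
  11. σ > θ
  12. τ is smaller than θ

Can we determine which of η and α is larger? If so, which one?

Following every chain through α: above α we get γ.
η is not reached, and no chain runs the other way from η to α.
So the given relations leave the order of α and η undetermined.

undetermined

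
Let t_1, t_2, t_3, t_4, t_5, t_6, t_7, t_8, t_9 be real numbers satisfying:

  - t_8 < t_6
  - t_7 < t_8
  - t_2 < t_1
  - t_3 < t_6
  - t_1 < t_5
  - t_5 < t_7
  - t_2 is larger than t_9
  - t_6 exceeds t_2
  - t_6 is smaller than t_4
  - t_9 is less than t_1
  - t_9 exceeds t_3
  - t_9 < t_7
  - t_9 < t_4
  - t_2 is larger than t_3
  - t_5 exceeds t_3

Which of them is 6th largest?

t_1

The consecutive relations fix a unique order: t_3 < t_9 < t_2 < t_1 < t_5 < t_7 < t_8 < t_6 < t_4.
Counting 6 from the largest end gives t_1.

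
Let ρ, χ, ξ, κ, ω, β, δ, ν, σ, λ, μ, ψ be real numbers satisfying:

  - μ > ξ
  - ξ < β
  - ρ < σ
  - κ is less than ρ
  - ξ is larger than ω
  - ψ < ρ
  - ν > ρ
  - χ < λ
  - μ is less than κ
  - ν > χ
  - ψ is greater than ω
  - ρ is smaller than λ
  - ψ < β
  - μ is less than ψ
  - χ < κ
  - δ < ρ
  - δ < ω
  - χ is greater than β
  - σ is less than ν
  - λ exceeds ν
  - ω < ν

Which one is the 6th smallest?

Chaining the given pairs: δ < ω < ξ < μ < ψ < β < χ < κ < ρ < σ < ν < λ.
The 6th smallest is β.

β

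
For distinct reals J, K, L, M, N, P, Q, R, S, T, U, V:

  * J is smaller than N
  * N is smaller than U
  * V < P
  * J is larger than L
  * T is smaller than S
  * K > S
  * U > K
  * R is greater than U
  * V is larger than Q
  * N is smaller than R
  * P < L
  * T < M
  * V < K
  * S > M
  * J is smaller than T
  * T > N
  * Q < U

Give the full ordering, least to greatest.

Each adjacent pair is fixed by a given relation: Q < V; V < P; P < L; L < J; J < N; N < T; T < M; M < S; S < K; K < U; U < R. Chaining them end to end gives the full order.

Q < V < P < L < J < N < T < M < S < K < U < R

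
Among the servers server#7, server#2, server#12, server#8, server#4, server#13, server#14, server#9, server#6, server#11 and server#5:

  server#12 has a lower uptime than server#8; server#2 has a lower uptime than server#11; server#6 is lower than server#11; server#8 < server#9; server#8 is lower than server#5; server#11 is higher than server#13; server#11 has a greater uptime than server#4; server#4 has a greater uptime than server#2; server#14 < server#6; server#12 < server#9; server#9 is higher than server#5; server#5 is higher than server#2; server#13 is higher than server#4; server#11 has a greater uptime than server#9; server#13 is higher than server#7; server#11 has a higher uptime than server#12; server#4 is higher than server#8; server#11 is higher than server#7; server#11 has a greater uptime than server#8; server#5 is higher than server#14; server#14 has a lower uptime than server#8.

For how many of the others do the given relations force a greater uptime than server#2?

5

Directly above server#2: server#5, server#4, server#11.
One step further: server#9, server#13 (5 so far).
No other element is forced above server#2 by the given relations, so the count is 5.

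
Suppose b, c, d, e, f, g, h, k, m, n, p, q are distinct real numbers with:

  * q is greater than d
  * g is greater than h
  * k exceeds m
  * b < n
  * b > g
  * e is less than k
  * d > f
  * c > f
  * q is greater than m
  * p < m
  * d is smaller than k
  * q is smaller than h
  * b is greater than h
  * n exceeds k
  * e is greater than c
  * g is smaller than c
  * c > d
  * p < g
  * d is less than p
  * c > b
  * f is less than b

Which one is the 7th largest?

h

Piecing the relations together gives one ordering: f < d < p < m < q < h < g < b < c < e < k < n.
Counting 7 from the largest end gives h.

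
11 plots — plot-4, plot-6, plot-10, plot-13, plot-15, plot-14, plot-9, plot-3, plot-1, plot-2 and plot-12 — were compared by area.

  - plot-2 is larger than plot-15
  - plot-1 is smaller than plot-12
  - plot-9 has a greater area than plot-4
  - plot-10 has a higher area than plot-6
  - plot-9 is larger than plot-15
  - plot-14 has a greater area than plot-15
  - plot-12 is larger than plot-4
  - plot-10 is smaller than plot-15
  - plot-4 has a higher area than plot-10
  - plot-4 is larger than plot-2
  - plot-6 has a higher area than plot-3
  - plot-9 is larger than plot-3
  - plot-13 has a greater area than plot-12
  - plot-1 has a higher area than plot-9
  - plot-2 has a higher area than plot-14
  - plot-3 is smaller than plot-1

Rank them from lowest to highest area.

Nothing is placed below plot-3, so it is least; from there plot-3 < plot-6; plot-6 < plot-10; plot-10 < plot-15; plot-15 < plot-14; plot-14 < plot-2; plot-2 < plot-4; plot-4 < plot-9; plot-9 < plot-1; plot-1 < plot-12; plot-12 < plot-13, each given directly.

plot-3 < plot-6 < plot-10 < plot-15 < plot-14 < plot-2 < plot-4 < plot-9 < plot-1 < plot-12 < plot-13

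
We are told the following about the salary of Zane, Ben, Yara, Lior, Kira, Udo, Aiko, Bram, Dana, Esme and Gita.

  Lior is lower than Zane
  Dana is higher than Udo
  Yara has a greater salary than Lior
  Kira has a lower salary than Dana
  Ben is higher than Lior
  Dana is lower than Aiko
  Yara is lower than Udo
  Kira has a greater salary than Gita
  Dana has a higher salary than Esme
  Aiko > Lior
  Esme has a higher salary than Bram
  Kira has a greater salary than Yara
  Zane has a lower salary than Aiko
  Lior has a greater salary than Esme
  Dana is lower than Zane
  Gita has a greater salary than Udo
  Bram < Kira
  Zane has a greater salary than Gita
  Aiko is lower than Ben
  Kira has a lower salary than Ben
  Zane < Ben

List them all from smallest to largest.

Nothing is placed below Bram, so it is least; from there Bram < Esme; Esme < Lior; Lior < Yara; Yara < Udo; Udo < Gita; Gita < Kira; Kira < Dana; Dana < Zane; Zane < Aiko; Aiko < Ben, each given directly.

Bram < Esme < Lior < Yara < Udo < Gita < Kira < Dana < Zane < Aiko < Ben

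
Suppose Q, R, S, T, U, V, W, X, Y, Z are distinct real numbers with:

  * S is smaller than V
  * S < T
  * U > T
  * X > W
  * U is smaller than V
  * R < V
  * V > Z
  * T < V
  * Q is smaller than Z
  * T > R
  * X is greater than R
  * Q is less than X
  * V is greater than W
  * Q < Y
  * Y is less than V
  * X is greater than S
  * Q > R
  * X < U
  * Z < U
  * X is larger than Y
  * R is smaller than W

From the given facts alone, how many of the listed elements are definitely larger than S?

The elements the relations force above S are T, X, U, V — no chain reaches any other.
That is 4.

4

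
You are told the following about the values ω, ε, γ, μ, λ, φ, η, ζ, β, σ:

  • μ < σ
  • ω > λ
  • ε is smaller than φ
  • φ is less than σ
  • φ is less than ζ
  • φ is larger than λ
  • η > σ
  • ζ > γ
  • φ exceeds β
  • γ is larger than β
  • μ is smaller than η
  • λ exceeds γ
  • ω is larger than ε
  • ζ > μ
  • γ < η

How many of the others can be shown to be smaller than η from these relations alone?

From η the given relations immediately reach μ, γ, σ.
From those, β, φ — 5 in total.
From those, ε, λ — 7 in total.
No other element is forced below η by the given relations, so the count is 7.

7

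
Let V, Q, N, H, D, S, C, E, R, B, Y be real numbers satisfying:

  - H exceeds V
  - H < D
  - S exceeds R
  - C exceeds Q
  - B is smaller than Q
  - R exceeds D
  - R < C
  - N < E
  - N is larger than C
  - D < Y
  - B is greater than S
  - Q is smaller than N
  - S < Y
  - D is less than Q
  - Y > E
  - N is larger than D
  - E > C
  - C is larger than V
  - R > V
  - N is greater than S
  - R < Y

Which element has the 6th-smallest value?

B

Chaining the given pairs: V < H < D < R < S < B < Q < C < N < E < Y.
The 6th smallest is B.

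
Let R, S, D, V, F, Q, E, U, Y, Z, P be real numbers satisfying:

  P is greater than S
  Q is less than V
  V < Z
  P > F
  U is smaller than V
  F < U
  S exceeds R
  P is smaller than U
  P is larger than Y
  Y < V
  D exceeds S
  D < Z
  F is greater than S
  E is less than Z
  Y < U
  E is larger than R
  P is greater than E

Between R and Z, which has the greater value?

Z

Chaining the given relations: R < S < F < P < U < V < Z.
So R < Z; Z is the larger of the two.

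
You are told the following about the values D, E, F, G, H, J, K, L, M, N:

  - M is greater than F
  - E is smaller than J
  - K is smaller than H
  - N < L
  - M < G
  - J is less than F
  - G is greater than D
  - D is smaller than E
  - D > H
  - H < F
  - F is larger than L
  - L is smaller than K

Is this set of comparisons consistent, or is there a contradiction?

The single ordering N < L < K < H < D < E < J < F < M < G satisfies every listed relation, so no contradiction arises.

consistent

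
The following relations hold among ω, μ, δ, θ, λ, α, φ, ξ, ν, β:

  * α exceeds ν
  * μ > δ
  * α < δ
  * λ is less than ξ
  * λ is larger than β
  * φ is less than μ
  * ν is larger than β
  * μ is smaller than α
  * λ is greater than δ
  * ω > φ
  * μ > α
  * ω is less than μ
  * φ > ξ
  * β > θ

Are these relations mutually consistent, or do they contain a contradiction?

inconsistent

Chaining the given relations yields α < δ < λ < ξ < φ < ω < μ, so α < μ. But one relation states μ < α. These cannot both hold.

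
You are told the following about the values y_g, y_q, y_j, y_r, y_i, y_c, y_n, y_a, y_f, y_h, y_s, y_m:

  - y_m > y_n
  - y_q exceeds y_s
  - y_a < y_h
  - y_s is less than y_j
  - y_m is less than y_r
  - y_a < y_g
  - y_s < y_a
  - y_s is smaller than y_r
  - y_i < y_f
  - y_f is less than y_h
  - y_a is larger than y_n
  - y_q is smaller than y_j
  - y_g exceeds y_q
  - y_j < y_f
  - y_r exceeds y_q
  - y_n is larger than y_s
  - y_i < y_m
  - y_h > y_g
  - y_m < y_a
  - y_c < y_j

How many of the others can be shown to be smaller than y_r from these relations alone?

5

Directly below y_r: y_s, y_m, y_q.
One step further: y_n, y_i (5 so far).
Nothing else is reachable below y_r; 5 in all.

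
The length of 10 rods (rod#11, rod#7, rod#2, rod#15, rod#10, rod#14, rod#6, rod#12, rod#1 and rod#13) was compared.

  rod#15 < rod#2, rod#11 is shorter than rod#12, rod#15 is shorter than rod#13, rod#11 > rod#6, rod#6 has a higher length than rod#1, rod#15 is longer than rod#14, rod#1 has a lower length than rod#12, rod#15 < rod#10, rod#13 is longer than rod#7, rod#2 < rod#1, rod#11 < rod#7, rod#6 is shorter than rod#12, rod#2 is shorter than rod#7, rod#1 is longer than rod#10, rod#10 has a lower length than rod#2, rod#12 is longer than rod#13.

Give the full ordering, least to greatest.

Nothing is placed below rod#14, so it is least; from there rod#14 < rod#15; rod#15 < rod#10; rod#10 < rod#2; rod#2 < rod#1; rod#1 < rod#6; rod#6 < rod#11; rod#11 < rod#7; rod#7 < rod#13; rod#13 < rod#12, each given directly.

rod#14 < rod#15 < rod#10 < rod#2 < rod#1 < rod#6 < rod#11 < rod#7 < rod#13 < rod#12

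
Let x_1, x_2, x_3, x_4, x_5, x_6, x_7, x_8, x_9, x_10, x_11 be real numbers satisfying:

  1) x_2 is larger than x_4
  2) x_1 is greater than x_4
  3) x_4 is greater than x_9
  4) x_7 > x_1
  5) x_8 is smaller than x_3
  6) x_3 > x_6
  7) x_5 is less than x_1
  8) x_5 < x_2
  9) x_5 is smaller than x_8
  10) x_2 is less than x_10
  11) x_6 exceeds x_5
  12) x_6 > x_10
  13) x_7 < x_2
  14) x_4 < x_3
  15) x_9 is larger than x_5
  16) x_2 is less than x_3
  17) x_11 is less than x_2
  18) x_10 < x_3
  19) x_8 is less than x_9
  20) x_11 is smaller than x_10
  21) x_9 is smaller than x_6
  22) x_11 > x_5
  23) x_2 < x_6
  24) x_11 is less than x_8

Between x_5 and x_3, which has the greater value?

x_5 < x_8 and x_8 < x_9 give x_5 < x_9.
Then x_9 < x_4 extends the chain to x_4.
With x_4 < x_1: x_5 < x_8 < x_9 < x_4 < x_1.
Then x_1 < x_7 extends the chain to x_7.
With x_7 < x_2: x_5 < x_8 < x_9 < x_4 < x_1 < x_7 < x_2.
Then x_2 < x_10 extends the chain to x_10.
Then x_10 < x_6 extends the chain to x_6.
Then x_6 < x_3 extends the chain to x_3.
So x_5 < x_3; x_3 is the larger of the two.

x_3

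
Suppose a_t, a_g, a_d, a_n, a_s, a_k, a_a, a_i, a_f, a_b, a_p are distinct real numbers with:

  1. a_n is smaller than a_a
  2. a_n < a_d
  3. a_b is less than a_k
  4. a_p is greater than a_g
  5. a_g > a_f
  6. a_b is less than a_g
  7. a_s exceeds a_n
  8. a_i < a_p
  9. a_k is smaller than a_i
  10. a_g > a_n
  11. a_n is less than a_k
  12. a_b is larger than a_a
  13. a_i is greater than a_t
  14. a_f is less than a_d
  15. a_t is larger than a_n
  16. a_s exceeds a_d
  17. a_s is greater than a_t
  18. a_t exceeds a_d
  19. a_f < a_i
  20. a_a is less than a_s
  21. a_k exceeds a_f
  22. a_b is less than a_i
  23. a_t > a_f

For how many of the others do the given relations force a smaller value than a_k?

From a_k the given relations immediately reach a_n, a_f, a_b.
From those, a_a — 4 in total.
Nothing else is reachable below a_k; 4 in all.

4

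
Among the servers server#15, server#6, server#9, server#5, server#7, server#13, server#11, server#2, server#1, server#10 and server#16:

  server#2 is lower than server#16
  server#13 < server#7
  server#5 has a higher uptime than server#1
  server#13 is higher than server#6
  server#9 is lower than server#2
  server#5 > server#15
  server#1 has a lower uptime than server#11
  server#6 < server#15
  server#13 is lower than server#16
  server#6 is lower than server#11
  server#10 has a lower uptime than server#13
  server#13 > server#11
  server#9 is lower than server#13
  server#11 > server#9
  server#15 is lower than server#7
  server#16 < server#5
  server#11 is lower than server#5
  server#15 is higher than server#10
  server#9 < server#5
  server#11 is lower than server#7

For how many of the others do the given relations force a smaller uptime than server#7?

7

From server#7 the given relations immediately reach server#11, server#13, server#15.
From those, server#6, server#10, server#9, server#1 — 7 in total.
Nothing else is reachable below server#7; 7 in all.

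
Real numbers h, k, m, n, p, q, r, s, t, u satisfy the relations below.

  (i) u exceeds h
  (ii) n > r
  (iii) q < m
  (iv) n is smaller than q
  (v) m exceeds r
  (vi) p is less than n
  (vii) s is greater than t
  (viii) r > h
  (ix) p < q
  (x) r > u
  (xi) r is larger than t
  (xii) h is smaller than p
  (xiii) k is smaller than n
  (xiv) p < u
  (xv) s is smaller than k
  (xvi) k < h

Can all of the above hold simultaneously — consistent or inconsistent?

The single ordering t < s < k < h < p < u < r < n < q < m satisfies every listed relation, so no contradiction arises.

consistent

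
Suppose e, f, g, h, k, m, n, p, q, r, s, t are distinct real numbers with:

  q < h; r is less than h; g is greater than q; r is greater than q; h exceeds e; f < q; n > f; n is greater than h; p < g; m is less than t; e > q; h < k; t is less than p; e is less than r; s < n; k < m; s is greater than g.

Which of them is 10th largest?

e

Piecing the relations together gives one ordering: f < q < e < r < h < k < m < t < p < g < s < n.
Counting 10 from the largest end gives e.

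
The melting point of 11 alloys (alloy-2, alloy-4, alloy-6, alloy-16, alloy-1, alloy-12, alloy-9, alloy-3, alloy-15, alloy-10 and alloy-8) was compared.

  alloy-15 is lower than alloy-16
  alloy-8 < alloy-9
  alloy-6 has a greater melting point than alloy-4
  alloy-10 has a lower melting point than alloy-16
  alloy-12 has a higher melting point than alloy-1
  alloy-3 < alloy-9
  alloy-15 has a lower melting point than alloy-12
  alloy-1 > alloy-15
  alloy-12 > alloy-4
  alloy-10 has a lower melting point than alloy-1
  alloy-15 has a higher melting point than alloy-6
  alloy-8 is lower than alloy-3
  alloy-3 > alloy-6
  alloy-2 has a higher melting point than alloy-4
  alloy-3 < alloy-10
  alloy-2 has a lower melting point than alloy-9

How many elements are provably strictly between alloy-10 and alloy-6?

1

Chaining upward from alloy-6 reaches: alloy-15, alloy-3, alloy-1, alloy-16, alloy-9, alloy-12.
Chaining downward from alloy-10 reaches: alloy-4, alloy-8, alloy-3.
Strictly between alloy-6 and alloy-10 are those in both lists: alloy-3 — 1 element.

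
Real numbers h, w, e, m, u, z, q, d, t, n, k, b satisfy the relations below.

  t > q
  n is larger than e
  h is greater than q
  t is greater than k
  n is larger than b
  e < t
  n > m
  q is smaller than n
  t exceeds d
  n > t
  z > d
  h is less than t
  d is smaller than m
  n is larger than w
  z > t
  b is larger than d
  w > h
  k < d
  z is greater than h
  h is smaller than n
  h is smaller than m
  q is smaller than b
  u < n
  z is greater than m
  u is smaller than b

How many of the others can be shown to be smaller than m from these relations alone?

Directly below m: h, d.
One step further: k, q (4 so far).
No other element is forced below m by the given relations, so the count is 4.

4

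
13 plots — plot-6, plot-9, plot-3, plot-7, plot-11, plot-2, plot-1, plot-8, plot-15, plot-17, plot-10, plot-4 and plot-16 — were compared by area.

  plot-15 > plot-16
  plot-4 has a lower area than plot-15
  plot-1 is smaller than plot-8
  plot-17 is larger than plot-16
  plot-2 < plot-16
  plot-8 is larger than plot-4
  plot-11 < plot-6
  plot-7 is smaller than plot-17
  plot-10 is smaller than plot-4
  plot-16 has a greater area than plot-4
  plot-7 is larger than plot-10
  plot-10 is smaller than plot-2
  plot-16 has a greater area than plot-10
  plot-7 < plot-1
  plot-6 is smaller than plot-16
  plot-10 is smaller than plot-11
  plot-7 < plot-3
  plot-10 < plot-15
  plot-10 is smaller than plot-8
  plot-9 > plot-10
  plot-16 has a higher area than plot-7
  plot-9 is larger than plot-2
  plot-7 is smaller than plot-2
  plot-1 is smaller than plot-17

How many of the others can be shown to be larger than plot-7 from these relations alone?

From plot-7 the given relations immediately reach plot-1, plot-2, plot-16, plot-3, plot-17.
From those, plot-8, plot-9, plot-15 — 8 in total.
No other element is forced above plot-7 by the given relations, so the count is 8.

8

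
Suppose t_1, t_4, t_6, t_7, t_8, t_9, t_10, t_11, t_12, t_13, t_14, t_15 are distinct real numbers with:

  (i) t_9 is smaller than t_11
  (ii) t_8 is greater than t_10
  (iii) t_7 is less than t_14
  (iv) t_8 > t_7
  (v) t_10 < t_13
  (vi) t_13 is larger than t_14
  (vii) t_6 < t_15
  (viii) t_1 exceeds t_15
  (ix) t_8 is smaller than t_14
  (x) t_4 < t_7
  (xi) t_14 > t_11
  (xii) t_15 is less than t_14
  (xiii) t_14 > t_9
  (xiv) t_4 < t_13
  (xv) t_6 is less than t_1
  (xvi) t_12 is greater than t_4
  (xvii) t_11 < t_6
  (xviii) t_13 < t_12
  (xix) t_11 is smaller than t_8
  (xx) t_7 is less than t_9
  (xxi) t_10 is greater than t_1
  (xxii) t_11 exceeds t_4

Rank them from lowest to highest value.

The consecutive links are each given: t_4 < t_7; t_7 < t_9; t_9 < t_11; t_11 < t_6; t_6 < t_15; t_15 < t_1; t_1 < t_10; t_10 < t_8; t_8 < t_14; t_14 < t_13; t_13 < t_12.

t_4 < t_7 < t_9 < t_11 < t_6 < t_15 < t_1 < t_10 < t_8 < t_14 < t_13 < t_12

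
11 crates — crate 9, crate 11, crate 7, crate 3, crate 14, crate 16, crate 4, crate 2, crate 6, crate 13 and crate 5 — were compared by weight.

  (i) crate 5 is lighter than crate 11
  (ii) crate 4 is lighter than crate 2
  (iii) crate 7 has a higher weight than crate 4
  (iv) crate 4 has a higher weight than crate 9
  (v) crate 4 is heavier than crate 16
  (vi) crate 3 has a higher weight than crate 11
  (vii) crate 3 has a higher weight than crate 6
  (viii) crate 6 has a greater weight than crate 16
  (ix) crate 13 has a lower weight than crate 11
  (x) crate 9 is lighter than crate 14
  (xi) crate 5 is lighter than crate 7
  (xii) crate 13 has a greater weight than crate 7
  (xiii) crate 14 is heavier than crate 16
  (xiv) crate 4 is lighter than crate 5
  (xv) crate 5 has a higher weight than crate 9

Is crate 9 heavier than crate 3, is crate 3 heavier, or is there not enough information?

crate 3

Following the relations from crate 9: crate 9 < crate 4 < crate 5 < crate 7 < crate 13 < crate 11 < crate 3.
So crate 3 is heavier.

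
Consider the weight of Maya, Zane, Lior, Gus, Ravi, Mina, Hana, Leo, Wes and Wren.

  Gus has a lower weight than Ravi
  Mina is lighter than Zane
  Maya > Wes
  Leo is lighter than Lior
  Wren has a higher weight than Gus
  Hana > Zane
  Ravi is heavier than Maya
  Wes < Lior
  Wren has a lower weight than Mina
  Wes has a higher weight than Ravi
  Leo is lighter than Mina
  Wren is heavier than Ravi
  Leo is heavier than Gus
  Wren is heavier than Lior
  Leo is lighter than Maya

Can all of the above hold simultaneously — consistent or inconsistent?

inconsistent

We have Wes < Maya stated directly, yet also Maya < Ravi < Wes by chaining the others — so Maya < Wes. Contradiction.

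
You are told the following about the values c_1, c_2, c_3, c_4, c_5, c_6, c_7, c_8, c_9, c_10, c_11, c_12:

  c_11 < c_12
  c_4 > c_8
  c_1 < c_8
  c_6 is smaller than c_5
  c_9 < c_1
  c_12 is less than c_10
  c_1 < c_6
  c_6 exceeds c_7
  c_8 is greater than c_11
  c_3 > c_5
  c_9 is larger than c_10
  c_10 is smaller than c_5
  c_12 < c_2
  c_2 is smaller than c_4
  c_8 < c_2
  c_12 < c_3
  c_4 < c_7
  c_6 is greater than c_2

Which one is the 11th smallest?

c_5

The consecutive relations fix a unique order: c_11 < c_12 < c_10 < c_9 < c_1 < c_8 < c_2 < c_4 < c_7 < c_6 < c_5 < c_3.
Counting 11 from the smallest end gives c_5.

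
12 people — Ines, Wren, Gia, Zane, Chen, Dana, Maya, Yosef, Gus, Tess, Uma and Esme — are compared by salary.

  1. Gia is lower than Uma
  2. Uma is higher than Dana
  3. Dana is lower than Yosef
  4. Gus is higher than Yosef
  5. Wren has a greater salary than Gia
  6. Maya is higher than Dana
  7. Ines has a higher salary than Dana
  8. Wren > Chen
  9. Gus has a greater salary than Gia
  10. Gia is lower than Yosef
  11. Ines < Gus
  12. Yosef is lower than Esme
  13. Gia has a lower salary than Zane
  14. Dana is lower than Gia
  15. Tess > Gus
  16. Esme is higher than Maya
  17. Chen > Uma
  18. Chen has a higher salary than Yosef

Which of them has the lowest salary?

Maya is not least since Dana < Maya; Gia is not least since Dana < Gia; Yosef is not least since Dana < Yosef; Ines is not least since Dana < Ines; Gus is not least since Ines < Gus; Esme is not least since Yosef < Esme; Zane is not least since Gia < Zane; Uma is not least since Dana < Uma; Tess is not least since Gus < Tess; Chen is not least since Uma < Chen; Wren is not least since Chen < Wren.
Only Dana has nothing below it, so Dana is the lowest salary.

Dana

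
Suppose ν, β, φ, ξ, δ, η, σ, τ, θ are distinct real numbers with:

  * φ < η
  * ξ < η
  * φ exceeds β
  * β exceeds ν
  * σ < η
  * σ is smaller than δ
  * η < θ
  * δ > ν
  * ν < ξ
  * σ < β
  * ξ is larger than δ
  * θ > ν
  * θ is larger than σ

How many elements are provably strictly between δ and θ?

2

Chaining upward from δ reaches: ξ, η.
Chaining downward from θ reaches: σ, ν, ξ, β, φ, η.
Strictly between δ and θ are those in both lists: ξ, η — 2 elements.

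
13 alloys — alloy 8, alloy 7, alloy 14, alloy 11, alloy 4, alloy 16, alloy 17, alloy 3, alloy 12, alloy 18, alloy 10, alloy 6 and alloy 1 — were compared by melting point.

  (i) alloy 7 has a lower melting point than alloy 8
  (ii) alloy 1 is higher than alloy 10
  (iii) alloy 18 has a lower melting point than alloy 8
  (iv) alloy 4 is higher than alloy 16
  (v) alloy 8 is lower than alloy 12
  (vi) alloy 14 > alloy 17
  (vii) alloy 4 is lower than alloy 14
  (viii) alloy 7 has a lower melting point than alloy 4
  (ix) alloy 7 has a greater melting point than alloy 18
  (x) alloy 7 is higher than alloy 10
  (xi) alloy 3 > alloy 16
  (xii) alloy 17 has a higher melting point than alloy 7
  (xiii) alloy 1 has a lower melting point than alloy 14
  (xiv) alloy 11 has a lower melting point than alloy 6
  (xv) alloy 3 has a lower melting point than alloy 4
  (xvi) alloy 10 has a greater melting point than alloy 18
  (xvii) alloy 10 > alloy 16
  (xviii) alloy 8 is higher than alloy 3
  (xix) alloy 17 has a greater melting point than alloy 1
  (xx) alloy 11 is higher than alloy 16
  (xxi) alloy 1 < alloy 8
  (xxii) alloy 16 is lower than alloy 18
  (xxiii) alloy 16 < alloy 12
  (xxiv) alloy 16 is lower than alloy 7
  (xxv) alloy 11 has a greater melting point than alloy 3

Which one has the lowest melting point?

alloy 16

alloy 18 is not least since alloy 16 < alloy 18; alloy 10 is not least since alloy 16 < alloy 10; alloy 7 is not least since alloy 18 < alloy 7; alloy 3 is not least since alloy 16 < alloy 3; alloy 4 is not least since alloy 16 < alloy 4; alloy 1 is not least since alloy 10 < alloy 1; alloy 8 is not least since alloy 7 < alloy 8; alloy 11 is not least since alloy 16 < alloy 11; alloy 12 is not least since alloy 8 < alloy 12; alloy 17 is not least since alloy 7 < alloy 17; alloy 6 is not least since alloy 11 < alloy 6; alloy 14 is not least since alloy 1 < alloy 14.
Only alloy 16 has nothing below it, so alloy 16 is the lowest melting point.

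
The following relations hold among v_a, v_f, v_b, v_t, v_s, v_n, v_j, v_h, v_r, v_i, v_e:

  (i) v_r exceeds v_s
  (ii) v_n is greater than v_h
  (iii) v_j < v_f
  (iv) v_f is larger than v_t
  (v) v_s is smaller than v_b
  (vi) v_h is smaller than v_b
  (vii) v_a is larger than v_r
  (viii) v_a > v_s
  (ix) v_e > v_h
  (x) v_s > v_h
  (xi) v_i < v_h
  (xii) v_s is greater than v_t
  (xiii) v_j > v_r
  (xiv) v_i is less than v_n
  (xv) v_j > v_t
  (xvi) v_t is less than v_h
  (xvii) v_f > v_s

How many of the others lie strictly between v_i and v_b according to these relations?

2

The relations place v_i below v_b. An element lies strictly between them when it is forced above v_i and also forced below v_b.
Above v_i: {v_h, v_s, v_r, v_n, v_j, v_e, v_a, v_f}. Below v_b: {v_t, v_h, v_s}.
Intersection: {v_h, v_s} — 2.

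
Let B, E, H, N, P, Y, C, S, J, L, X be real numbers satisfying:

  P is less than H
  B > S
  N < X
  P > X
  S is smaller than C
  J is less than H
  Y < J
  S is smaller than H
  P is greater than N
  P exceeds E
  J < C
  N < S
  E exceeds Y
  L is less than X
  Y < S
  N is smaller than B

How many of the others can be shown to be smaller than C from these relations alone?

Directly below C: S, J.
One step further: Y, N (4 so far).
No other element is forced below C by the given relations, so the count is 4.

4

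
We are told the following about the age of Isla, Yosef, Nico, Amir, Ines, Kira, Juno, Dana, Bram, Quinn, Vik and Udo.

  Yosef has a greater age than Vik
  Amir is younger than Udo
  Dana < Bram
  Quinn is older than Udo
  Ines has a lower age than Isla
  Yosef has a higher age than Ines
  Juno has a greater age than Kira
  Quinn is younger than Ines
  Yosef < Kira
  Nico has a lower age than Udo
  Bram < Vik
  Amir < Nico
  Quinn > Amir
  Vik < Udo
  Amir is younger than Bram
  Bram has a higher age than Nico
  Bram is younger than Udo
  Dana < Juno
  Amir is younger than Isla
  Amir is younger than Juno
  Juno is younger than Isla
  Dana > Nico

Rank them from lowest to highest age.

Each adjacent pair is fixed by a given relation: Amir < Nico; Nico < Dana; Dana < Bram; Bram < Vik; Vik < Udo; Udo < Quinn; Quinn < Ines; Ines < Yosef; Yosef < Kira; Kira < Juno; Juno < Isla. Chaining them end to end gives the full order.

Amir < Nico < Dana < Bram < Vik < Udo < Quinn < Ines < Yosef < Kira < Juno < Isla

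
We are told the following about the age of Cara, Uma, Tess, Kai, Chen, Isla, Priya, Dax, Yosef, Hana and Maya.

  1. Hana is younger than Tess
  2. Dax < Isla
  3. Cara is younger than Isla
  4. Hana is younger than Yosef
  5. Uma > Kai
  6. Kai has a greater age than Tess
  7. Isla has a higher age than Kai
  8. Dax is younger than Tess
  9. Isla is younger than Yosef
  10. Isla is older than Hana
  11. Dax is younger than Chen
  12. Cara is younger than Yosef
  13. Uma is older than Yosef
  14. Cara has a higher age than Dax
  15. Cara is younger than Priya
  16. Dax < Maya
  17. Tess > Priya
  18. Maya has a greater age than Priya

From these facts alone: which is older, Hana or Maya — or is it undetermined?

undetermined

Following every chain through Hana: above Hana we get Tess, Kai, Isla, Yosef, Uma.
Maya is not reached, and no chain runs the other way from Maya to Hana.
So the given relations leave the order of Hana and Maya undetermined.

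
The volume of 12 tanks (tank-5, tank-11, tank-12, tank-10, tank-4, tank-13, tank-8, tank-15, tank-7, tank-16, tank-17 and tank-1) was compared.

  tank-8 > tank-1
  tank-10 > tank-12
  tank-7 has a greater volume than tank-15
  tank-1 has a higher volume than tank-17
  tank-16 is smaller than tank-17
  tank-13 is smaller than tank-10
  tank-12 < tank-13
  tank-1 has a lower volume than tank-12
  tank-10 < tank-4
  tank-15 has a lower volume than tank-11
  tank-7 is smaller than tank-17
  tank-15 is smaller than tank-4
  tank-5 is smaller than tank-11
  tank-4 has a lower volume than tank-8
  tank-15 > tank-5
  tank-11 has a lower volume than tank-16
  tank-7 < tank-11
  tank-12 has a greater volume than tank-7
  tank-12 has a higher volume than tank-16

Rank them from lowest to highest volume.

tank-5 < tank-15 < tank-7 < tank-11 < tank-16 < tank-17 < tank-1 < tank-12 < tank-13 < tank-10 < tank-4 < tank-8

Each adjacent pair is fixed by a given relation: tank-5 < tank-15; tank-15 < tank-7; tank-7 < tank-11; tank-11 < tank-16; tank-16 < tank-17; tank-17 < tank-1; tank-1 < tank-12; tank-12 < tank-13; tank-13 < tank-10; tank-10 < tank-4; tank-4 < tank-8. Chaining them end to end gives the full order.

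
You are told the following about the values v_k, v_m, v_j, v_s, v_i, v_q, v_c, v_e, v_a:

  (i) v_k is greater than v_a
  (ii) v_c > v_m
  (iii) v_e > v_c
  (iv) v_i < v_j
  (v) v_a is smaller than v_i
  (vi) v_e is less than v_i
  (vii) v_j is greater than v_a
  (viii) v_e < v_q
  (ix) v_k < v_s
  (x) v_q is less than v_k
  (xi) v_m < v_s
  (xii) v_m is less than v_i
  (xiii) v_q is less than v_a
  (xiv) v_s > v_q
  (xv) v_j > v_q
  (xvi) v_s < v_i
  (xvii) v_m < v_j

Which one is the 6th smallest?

v_k

Chaining the given pairs: v_m < v_c < v_e < v_q < v_a < v_k < v_s < v_i < v_j.
The 6th smallest is v_k.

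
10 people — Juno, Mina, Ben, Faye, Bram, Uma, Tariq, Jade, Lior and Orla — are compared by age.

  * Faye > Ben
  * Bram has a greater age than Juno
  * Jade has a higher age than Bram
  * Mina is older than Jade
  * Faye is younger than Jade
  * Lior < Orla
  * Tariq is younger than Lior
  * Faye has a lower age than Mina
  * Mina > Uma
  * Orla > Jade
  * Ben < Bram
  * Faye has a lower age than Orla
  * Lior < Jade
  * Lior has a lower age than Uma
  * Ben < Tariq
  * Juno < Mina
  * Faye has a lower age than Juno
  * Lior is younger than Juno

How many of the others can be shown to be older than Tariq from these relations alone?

7

The elements the relations force above Tariq are Lior, Juno, Bram, Jade, Uma, Orla, Mina — no chain reaches any other.
That is 7.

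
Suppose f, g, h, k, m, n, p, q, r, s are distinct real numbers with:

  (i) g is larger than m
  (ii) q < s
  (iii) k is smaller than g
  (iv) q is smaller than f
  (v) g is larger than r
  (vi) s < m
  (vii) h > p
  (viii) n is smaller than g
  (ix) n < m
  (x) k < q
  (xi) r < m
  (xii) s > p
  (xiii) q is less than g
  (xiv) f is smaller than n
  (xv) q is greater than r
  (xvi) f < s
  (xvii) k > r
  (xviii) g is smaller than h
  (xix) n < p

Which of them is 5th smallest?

Chaining the given pairs: r < k < q < f < n < p < s < m < g < h.
The 5th smallest is n.

n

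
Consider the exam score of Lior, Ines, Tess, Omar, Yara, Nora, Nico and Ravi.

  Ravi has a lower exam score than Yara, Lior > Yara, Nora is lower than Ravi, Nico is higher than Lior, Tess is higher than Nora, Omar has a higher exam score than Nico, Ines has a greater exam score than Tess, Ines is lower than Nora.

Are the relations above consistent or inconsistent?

inconsistent

We have Nora < Tess stated directly, yet also Tess < Ines < Nora by chaining the others — so Tess < Nora. Contradiction.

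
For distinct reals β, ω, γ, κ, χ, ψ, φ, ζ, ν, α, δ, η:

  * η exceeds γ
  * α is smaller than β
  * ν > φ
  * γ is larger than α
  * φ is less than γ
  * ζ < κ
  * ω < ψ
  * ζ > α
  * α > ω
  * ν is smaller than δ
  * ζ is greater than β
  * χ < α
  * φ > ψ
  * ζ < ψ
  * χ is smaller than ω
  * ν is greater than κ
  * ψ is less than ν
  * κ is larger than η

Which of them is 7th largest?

Chaining the given pairs: χ < ω < α < β < ζ < ψ < φ < γ < η < κ < ν < δ.
The 7th largest is ψ.

ψ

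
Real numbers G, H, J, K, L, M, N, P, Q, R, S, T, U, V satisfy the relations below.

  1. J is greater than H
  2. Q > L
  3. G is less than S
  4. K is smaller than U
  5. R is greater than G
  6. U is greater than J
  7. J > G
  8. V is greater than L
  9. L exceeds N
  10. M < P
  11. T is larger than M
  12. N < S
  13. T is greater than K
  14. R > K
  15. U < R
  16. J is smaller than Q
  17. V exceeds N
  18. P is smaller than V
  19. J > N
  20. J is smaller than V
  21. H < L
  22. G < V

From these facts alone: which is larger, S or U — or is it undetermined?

Following every chain through U: above U we get R; below U we get K, G, N, H, J.
S is not reached, and no chain runs the other way from S to U.
So the given relations leave the order of U and S undetermined.

undetermined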